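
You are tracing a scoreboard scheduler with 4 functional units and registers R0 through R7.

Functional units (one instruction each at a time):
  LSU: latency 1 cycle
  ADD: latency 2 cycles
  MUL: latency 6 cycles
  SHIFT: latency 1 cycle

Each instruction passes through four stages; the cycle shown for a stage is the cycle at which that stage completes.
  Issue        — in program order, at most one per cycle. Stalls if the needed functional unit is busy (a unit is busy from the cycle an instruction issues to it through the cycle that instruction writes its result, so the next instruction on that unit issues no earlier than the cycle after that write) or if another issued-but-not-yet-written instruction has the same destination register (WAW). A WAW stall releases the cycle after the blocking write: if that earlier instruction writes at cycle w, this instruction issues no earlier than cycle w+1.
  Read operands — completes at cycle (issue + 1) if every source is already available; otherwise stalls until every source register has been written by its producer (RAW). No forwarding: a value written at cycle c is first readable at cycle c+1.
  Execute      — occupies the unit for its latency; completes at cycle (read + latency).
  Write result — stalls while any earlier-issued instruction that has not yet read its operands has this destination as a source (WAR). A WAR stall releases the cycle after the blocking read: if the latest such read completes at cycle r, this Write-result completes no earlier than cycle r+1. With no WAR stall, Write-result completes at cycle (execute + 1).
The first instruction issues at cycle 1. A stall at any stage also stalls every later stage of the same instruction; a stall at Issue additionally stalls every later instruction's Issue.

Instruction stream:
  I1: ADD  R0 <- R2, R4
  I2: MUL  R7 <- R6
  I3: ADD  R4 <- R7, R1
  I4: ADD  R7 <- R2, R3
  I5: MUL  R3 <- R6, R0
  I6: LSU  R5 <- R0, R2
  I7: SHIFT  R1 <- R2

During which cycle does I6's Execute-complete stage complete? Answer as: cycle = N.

cycle = 19

I1: IS=1 RO=2 EX=4 WR=5
I2: IS=2 RO=3 EX=9 WR=10
I3: IS=6 RO=11 EX=13 WR=14  [struct: ADD busy until I1 writes@5; RAW R7: wait I2 write@10]
I4: IS=15 RO=16 EX=18 WR=19  [struct: ADD busy until I3 writes@14]
I5: IS=16 RO=17 EX=23 WR=24
I6: IS=17 RO=18 EX=19 WR=20
I7: IS=18 RO=19 EX=20 WR=21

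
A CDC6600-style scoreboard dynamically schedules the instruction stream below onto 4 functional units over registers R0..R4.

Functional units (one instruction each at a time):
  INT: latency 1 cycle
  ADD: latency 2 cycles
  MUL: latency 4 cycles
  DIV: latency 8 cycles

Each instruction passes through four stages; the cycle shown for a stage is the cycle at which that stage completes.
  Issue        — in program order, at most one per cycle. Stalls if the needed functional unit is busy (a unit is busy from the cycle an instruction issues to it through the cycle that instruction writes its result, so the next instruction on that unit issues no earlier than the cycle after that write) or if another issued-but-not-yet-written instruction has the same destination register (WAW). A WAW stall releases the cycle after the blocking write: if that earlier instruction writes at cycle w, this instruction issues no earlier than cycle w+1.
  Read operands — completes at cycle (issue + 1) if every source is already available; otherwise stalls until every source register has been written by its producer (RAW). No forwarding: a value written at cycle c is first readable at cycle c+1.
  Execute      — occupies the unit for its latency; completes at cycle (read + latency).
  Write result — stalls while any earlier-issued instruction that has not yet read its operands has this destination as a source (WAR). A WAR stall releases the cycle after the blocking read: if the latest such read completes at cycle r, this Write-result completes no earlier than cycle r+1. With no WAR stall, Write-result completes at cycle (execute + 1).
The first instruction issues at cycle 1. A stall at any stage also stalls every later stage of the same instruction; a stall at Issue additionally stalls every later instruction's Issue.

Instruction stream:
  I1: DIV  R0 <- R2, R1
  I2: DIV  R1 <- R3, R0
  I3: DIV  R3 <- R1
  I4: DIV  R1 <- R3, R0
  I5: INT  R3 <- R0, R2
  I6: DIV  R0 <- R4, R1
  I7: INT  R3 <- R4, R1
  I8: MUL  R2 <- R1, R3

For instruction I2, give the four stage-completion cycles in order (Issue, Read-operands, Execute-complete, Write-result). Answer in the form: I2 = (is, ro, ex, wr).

c1: I1→DIV
c2: I1 RO
c10: I1 EX
c11: I1 WR R0
c12: I2→DIV
c13: I2 RO
c21: I2 EX
c22: I2 WR R1
c23: I3→DIV
c24: I3 RO
c32: I3 EX
c33: I3 WR R3
c34: I4→DIV
c35: I4 RO | I5→INT
c36: I5 RO
c37: I5 EX
c38: I5 WR R3
c43: I4 EX
c44: I4 WR R1
c45: I6→DIV
c46: I6 RO | I7→INT
c47: I7 RO | I8→MUL
c48: I7 EX
c49: I7 WR R3
c50: I8 RO
c54: I6 EX | I8 EX
c55: I6 WR R0 | I8 WR R2

I2 = (12, 13, 21, 22)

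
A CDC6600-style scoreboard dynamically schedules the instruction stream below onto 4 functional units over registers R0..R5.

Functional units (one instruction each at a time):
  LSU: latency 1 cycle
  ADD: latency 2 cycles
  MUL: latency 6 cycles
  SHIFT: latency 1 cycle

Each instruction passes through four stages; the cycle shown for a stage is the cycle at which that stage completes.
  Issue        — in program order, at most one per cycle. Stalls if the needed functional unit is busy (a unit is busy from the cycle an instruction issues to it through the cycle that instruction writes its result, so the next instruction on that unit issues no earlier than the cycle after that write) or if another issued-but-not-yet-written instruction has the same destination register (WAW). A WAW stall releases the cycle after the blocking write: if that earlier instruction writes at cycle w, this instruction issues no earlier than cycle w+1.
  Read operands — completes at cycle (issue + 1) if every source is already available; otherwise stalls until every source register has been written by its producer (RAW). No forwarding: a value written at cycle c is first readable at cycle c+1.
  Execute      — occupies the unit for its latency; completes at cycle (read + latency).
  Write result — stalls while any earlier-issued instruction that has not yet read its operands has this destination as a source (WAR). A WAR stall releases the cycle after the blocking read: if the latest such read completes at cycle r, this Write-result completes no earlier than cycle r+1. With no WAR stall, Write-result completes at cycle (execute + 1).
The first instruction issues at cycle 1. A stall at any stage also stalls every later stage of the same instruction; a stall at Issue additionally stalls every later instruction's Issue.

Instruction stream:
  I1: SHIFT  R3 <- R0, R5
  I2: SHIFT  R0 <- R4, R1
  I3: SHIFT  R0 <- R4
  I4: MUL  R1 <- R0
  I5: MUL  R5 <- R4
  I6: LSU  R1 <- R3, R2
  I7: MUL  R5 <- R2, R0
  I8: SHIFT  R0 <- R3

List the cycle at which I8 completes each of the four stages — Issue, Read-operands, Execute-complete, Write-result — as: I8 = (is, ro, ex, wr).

c1: I1 dispatched to SHIFT
c2: I1 operands ready
c3: I1 complete
c4: R3←I1
c5: I2 dispatched to SHIFT
c6: I2 operands ready
c7: I2 complete
c8: R0←I2
c9: I3 dispatched to SHIFT
c10: I3 operands ready · I4 dispatched to MUL
c11: I3 complete
c12: R0←I3
c13: I4 operands ready
c19: I4 complete
c20: R1←I4
c21: I5 dispatched to MUL
c22: I5 operands ready · I6 dispatched to LSU
c23: I6 operands ready
c24: I6 complete
c25: R1←I6
c28: I5 complete
c29: R5←I5
c30: I7 dispatched to MUL
c31: I7 operands ready · I8 dispatched to SHIFT
c32: I8 operands ready
c33: I8 complete
c34: R0←I8
c37: I7 complete
c38: R5←I7

I8 = (31, 32, 33, 34)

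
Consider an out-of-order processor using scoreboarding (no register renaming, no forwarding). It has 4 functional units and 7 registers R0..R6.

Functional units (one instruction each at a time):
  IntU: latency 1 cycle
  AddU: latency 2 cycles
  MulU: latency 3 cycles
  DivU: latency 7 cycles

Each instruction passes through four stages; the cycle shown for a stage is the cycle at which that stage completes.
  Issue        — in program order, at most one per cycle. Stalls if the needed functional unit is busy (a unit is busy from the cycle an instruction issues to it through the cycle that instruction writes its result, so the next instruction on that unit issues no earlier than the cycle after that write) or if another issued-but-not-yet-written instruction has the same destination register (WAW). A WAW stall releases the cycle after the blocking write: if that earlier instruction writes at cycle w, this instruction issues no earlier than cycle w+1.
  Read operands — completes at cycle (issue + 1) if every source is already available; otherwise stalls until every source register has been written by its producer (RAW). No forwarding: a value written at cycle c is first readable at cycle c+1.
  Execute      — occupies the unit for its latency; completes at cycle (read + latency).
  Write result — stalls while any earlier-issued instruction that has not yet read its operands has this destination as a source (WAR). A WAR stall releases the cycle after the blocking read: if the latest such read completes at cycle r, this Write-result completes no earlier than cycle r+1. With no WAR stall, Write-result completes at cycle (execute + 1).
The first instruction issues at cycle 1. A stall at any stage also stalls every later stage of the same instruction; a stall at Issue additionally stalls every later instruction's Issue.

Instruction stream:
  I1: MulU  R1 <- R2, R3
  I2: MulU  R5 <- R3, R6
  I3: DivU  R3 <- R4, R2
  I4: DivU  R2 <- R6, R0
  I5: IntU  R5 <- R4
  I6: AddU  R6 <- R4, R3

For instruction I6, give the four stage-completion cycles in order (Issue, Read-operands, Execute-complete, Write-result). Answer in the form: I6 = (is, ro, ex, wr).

[I1] 1/2/5/6
[I2] 7/8/11/12  (struct: MulU busy until I1 writes@6)
[I3] 8/9/16/17
[I4] 18/19/26/27  (struct: DivU busy until I3 writes@17)
[I5] 19/20/21/22
[I6] 20/21/23/24

I6 = (20, 21, 23, 24)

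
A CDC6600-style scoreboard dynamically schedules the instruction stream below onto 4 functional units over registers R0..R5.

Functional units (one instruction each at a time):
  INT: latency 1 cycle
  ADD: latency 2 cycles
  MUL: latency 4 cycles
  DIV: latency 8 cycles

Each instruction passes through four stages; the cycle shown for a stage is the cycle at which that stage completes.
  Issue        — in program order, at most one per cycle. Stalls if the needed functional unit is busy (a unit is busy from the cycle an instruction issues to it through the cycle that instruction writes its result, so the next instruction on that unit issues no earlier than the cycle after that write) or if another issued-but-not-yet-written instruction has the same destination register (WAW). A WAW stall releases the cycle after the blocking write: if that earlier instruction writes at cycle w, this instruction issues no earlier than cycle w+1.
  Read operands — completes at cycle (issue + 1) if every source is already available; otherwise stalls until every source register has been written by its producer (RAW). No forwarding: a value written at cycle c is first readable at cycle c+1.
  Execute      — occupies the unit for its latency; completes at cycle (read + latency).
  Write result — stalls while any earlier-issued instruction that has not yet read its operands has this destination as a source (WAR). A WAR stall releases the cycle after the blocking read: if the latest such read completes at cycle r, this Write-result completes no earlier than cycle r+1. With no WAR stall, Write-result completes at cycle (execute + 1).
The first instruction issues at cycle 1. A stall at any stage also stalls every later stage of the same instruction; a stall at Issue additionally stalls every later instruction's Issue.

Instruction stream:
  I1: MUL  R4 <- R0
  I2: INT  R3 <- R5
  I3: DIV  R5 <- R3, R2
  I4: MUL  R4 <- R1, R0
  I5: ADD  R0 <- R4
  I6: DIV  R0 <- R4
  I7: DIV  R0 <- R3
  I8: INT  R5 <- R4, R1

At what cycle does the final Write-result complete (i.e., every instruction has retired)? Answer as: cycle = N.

c1: I1→MUL
c2: I1 RO; I2→INT
c3: I2 RO; I3→DIV
c4: I2 EX
c5: I2 WR R3
c6: I1 EX; I3 RO
c7: I1 WR R4
c8: I4→MUL
c9: I4 RO; I5→ADD
c13: I4 EX
c14: I3 EX; I4 WR R4
c15: I3 WR R5; I5 RO
c17: I5 EX
c18: I5 WR R0
c19: I6→DIV
c20: I6 RO
c28: I6 EX
c29: I6 WR R0
c30: I7→DIV
c31: I7 RO; I8→INT
c32: I8 RO
c33: I8 EX
c34: I8 WR R5
c39: I7 EX
c40: I7 WR R0

cycle = 40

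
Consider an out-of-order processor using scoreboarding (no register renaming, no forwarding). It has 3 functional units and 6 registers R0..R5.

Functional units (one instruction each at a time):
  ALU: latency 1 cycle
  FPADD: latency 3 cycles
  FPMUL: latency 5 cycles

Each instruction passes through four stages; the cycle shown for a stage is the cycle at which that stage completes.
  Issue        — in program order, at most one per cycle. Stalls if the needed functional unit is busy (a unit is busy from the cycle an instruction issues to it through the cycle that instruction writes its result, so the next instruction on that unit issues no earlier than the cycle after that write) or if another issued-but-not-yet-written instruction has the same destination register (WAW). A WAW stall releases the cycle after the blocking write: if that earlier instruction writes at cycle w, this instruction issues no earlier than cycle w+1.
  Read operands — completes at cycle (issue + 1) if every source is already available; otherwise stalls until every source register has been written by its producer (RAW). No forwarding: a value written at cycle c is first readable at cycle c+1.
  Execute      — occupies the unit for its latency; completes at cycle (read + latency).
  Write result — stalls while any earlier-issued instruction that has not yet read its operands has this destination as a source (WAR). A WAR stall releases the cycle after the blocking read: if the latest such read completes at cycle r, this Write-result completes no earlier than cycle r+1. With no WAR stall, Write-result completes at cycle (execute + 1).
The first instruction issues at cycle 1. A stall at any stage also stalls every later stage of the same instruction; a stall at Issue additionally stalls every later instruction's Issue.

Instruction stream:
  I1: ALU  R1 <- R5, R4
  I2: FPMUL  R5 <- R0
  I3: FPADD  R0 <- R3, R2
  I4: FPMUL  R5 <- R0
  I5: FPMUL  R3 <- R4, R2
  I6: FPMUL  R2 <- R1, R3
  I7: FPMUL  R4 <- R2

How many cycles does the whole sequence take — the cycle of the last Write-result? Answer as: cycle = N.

cycle = 41

cycle 1: issue I1 (ALU)
cycle 2: I1 read-ops | issue I2 (FPMUL)
cycle 3: I1 finished on ALU | I2 read-ops | issue I3 (FPADD)
cycle 4: I1→R1 | I3 read-ops
cycle 7: I3 finished on FPADD
cycle 8: I2 finished on FPMUL | I3→R0
cycle 9: I2→R5
cycle 10: issue I4 (FPMUL)
cycle 11: I4 read-ops
cycle 16: I4 finished on FPMUL
cycle 17: I4→R5
cycle 18: issue I5 (FPMUL)
cycle 19: I5 read-ops
cycle 24: I5 finished on FPMUL
cycle 25: I5→R3
cycle 26: issue I6 (FPMUL)
cycle 27: I6 read-ops
cycle 32: I6 finished on FPMUL
cycle 33: I6→R2
cycle 34: issue I7 (FPMUL)
cycle 35: I7 read-ops
cycle 40: I7 finished on FPMUL
cycle 41: I7→R4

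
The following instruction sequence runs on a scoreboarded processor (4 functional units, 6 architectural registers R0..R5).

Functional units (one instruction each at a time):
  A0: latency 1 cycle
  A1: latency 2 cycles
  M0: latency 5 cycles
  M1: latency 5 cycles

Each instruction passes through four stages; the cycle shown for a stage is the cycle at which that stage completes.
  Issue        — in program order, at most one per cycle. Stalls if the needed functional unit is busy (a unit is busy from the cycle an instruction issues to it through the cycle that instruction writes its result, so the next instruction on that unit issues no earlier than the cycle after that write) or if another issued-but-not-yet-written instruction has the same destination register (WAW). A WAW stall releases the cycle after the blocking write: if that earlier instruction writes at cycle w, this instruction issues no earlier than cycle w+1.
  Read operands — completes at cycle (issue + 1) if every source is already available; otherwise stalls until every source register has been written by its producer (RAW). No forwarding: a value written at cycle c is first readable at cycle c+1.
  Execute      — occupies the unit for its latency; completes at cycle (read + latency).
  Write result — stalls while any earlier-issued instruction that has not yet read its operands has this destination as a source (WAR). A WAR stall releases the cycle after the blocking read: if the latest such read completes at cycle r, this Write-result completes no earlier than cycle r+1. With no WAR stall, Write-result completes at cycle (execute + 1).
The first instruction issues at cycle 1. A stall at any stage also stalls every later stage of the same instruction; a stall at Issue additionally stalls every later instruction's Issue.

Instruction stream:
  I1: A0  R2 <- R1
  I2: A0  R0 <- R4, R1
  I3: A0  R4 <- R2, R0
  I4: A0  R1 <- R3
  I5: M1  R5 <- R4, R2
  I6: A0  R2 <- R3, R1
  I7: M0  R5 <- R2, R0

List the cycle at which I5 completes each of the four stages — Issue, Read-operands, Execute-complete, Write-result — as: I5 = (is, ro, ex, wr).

[1] I1 dispatched to A0
[2] I1 operands ready
[3] I1 complete
[4] R2←I1
[5] I2 dispatched to A0
[6] I2 operands ready
[7] I2 complete
[8] R0←I2
[9] I3 dispatched to A0
[10] I3 operands ready
[11] I3 complete
[12] R4←I3
[13] I4 dispatched to A0
[14] I4 operands ready | I5 dispatched to M1
[15] I4 complete | I5 operands ready
[16] R1←I4
[17] I6 dispatched to A0
[18] I6 operands ready
[19] I6 complete
[20] I5 complete | R2←I6
[21] R5←I5
[22] I7 dispatched to M0
[23] I7 operands ready
[28] I7 complete
[29] R5←I7

I5 = (14, 15, 20, 21)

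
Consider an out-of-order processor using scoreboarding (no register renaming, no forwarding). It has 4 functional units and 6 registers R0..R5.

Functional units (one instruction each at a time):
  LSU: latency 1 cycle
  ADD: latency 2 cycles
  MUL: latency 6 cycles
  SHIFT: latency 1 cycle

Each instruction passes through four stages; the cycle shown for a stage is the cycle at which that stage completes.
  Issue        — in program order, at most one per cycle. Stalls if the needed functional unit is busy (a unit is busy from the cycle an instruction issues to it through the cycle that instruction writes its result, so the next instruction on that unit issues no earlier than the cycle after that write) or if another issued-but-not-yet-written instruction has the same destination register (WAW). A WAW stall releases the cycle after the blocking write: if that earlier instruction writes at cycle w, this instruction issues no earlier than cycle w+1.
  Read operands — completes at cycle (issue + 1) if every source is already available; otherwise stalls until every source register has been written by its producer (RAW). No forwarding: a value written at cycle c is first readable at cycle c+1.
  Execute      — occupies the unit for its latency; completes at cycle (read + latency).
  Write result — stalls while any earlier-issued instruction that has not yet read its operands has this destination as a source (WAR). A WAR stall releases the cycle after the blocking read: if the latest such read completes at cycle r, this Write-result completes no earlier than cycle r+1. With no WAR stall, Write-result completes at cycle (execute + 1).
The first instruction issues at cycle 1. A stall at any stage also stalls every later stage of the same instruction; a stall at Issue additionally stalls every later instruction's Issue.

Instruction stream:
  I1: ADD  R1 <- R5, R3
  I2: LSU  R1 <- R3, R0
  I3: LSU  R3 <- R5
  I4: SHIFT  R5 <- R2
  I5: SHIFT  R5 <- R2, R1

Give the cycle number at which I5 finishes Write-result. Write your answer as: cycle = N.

  I1 | 1 | 2 | 4 | 5
  I2 | 6 | 7 | 8 | 9   WAW R1: wait I1 write@5
  I3 | 10 | 11 | 12 | 13   struct: LSU busy until I2 writes@9
  I4 | 11 | 12 | 13 | 14
  I5 | 15 | 16 | 17 | 18   struct: SHIFT busy until I4 writes@14

cycle = 18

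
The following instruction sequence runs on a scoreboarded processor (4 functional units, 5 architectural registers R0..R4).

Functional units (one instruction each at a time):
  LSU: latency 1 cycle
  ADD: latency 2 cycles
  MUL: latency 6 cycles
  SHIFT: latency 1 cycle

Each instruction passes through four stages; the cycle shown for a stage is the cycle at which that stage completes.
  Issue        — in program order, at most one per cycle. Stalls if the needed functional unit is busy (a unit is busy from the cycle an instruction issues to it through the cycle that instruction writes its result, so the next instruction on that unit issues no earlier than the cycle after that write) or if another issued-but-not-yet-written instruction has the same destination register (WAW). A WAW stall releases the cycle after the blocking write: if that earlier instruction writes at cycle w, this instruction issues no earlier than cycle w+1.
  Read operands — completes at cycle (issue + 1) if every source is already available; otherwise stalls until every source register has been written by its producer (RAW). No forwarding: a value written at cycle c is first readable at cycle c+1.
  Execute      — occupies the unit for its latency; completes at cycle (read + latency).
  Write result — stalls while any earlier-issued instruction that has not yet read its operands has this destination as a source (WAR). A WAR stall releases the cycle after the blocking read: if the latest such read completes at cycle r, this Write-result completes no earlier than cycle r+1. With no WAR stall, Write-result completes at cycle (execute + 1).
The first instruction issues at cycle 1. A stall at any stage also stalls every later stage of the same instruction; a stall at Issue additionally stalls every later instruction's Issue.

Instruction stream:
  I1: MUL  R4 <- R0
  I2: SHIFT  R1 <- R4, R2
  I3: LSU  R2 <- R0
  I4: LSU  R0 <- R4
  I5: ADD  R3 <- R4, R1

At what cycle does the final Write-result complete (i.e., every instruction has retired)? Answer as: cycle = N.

cycle = 17

[1] I1→MUL
[2] I1 RO · I2→SHIFT
[3] I3→LSU
[4] I3 RO
[5] I3 EX
[8] I1 EX
[9] I1 WR R4
[10] I2 RO
[11] I2 EX · I3 WR R2
[12] I2 WR R1 · I4→LSU
[13] I4 RO · I5→ADD
[14] I4 EX · I5 RO
[15] I4 WR R0
[16] I5 EX
[17] I5 WR R3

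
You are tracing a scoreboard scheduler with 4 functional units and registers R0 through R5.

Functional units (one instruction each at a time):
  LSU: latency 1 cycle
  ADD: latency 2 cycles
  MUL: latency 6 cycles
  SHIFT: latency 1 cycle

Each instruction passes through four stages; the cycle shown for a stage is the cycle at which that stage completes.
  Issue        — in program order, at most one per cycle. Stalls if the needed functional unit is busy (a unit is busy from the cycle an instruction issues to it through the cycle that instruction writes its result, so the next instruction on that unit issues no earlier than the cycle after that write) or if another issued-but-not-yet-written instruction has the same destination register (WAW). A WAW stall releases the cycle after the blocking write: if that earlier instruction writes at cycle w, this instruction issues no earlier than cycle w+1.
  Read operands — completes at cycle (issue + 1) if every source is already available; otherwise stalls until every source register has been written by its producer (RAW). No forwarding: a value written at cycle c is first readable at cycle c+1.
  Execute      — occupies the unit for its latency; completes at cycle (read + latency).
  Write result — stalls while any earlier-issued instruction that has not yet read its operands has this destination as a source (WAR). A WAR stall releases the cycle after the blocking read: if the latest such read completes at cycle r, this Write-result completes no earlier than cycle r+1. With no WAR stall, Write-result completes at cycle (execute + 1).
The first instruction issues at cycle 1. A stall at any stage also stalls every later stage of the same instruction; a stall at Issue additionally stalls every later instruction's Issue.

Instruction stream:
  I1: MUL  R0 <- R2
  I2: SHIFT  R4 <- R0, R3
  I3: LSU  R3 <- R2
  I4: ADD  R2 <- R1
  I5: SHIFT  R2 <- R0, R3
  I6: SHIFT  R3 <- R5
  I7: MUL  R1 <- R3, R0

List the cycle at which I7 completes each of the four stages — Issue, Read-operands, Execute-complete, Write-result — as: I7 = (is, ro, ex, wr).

[I1] 1/2/8/9
[I2] 2/10/11/12  (RAW R0: wait I1 write@9)
[I3] 3/4/5/11  (WAR R3: wait I2 read@10)
[I4] 4/5/7/8
[I5] 13/14/15/16  (struct: SHIFT busy until I2 writes@12)
[I6] 17/18/19/20  (struct: SHIFT busy until I5 writes@16)
[I7] 18/21/27/28  (RAW R3: wait I6 write@20)

I7 = (18, 21, 27, 28)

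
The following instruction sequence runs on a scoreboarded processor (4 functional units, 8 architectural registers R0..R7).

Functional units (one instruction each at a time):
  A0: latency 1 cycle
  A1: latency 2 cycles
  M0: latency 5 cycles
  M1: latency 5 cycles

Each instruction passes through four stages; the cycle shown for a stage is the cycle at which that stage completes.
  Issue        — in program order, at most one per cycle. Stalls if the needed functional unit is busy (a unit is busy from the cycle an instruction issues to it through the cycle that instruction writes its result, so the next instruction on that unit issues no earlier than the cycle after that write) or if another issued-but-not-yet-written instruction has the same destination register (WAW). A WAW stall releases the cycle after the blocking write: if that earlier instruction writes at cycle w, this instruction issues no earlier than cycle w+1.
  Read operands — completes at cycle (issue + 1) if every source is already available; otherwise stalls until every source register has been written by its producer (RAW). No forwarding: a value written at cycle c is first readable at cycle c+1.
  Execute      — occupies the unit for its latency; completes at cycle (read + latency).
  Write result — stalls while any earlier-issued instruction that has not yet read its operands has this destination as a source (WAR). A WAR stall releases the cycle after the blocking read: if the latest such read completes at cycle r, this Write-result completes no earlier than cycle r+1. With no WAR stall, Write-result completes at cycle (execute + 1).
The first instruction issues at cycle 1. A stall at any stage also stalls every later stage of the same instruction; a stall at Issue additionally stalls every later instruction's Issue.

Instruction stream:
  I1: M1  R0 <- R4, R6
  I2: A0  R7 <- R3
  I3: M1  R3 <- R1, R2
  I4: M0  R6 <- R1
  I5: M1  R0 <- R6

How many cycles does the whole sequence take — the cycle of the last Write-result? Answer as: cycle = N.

cycle = 24

1) issue 1, read 2, done 7, write 8
2) issue 2, read 3, done 4, write 5
3) issue 9, read 10, done 15, write 16  <struct: M1 busy until I1 writes@8>
4) issue 10, read 11, done 16, write 17
5) issue 17, read 18, done 23, write 24  <struct: M1 busy until I3 writes@16>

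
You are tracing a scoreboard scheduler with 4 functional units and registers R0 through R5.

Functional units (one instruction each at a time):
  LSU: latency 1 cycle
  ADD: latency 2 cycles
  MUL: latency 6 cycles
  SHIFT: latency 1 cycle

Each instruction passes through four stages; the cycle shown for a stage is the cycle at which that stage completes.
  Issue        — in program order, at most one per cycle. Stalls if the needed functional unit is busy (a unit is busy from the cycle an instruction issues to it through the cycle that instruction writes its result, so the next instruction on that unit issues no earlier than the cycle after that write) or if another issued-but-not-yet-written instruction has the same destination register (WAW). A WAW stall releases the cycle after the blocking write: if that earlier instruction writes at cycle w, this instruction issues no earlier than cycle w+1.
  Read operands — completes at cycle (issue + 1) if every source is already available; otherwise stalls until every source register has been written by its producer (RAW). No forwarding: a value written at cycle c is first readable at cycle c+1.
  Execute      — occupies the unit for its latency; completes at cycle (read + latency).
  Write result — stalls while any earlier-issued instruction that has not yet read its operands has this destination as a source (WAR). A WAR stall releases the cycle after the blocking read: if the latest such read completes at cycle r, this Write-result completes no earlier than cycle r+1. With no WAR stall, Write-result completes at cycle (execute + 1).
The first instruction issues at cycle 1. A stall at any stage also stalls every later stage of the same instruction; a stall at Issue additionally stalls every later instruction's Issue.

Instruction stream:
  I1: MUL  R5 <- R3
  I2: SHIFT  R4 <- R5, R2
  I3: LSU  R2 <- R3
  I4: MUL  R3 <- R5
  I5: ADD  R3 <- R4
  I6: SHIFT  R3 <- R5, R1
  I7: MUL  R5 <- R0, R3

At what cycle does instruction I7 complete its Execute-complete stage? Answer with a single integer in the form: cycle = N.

I1: IS=1 RO=2 EX=8 WR=9
I2: IS=2 RO=10 EX=11 WR=12  [RAW R5: wait I1 write@9]
I3: IS=3 RO=4 EX=5 WR=11  [WAR R2: wait I2 read@10]
I4: IS=10 RO=11 EX=17 WR=18  [struct: MUL busy until I1 writes@9]
I5: IS=19 RO=20 EX=22 WR=23  [WAW R3: wait I4 write@18]
I6: IS=24 RO=25 EX=26 WR=27  [WAW R3: wait I5 write@23]
I7: IS=25 RO=28 EX=34 WR=35  [RAW R3: wait I6 write@27]

cycle = 34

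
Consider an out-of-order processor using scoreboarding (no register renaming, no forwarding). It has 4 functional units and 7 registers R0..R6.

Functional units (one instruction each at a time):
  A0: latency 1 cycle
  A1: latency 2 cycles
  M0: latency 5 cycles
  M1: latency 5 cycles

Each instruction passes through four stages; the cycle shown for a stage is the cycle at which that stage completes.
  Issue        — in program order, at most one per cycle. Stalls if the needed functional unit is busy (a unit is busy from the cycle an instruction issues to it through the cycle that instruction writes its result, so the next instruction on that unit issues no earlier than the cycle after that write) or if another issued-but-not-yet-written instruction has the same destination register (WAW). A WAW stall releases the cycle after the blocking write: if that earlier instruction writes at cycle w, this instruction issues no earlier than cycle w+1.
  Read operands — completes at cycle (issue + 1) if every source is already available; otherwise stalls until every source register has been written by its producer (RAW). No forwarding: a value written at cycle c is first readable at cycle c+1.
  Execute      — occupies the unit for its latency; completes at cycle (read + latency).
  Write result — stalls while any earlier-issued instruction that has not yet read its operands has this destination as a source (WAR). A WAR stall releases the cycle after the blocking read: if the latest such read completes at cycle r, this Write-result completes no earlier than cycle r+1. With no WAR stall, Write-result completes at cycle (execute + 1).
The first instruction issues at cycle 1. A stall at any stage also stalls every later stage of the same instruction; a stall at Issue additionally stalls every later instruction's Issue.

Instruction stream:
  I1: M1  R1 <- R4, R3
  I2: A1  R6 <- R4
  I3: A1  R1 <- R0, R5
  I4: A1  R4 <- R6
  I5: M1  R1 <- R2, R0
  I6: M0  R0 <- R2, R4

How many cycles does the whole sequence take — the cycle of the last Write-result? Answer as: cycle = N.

1) issue 1, read 2, done 7, write 8
2) issue 2, read 3, done 5, write 6
3) issue 9, read 10, done 12, write 13  <WAW R1: wait I1 write@8>
4) issue 14, read 15, done 17, write 18  <struct: A1 busy until I3 writes@13>
5) issue 15, read 16, done 21, write 22
6) issue 16, read 19, done 24, write 25  <RAW R4: wait I4 write@18>

cycle = 25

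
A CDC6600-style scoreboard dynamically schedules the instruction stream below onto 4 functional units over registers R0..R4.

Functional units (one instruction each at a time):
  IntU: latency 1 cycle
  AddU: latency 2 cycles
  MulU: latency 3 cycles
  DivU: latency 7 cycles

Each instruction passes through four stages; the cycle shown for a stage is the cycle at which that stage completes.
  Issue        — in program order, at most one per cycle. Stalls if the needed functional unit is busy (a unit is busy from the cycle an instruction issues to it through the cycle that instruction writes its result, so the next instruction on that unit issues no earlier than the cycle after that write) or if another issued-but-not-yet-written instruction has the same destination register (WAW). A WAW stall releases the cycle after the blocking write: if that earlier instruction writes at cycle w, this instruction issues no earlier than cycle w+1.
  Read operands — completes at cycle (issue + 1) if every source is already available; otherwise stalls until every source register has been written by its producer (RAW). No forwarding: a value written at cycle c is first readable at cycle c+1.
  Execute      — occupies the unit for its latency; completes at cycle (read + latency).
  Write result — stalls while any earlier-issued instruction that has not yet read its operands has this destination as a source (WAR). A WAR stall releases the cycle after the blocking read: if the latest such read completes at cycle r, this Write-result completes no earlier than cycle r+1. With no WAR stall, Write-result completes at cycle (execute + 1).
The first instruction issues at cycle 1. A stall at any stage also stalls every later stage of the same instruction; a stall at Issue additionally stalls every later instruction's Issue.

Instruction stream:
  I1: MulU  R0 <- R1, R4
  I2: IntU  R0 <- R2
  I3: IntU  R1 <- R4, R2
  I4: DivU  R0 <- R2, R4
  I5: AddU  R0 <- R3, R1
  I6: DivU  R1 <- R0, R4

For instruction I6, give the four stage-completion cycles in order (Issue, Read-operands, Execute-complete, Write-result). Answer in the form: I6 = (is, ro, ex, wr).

I6 = (23, 27, 34, 35)

  I1 | 1 | 2 | 5 | 6
  I2 | 7 | 8 | 9 | 10   WAW R0: wait I1 write@6
  I3 | 11 | 12 | 13 | 14   struct: IntU busy until I2 writes@10
  I4 | 12 | 13 | 20 | 21
  I5 | 22 | 23 | 25 | 26   WAW R0: wait I4 write@21
  I6 | 23 | 27 | 34 | 35   RAW R0: wait I5 write@26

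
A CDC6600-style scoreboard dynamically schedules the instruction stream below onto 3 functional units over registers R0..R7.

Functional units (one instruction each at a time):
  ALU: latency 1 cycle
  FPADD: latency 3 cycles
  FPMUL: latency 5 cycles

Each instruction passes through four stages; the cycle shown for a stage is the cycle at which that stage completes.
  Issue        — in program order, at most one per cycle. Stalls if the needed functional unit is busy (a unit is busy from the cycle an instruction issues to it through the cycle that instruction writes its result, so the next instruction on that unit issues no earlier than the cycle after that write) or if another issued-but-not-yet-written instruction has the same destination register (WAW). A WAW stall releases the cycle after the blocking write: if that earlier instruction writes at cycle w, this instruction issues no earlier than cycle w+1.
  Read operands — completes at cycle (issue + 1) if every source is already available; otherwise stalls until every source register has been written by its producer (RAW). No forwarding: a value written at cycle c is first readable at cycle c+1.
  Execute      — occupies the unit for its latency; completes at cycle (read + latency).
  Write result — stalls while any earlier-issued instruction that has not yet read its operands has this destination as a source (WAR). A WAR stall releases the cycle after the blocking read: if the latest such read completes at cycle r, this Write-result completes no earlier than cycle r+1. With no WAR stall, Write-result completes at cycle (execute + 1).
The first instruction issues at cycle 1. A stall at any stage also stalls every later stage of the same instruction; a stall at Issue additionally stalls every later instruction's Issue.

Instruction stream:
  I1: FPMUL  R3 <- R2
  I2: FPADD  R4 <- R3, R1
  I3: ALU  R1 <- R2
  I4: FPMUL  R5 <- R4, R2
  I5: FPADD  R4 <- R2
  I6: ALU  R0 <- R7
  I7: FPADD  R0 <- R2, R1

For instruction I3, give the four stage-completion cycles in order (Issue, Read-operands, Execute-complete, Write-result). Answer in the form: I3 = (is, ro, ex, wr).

t=1  I1→FPMUL
t=2  I1 RO; I2→FPADD
t=3  I3→ALU
t=4  I3 RO
t=5  I3 EX
t=7  I1 EX
t=8  I1 WR R3
t=9  I2 RO; I4→FPMUL
t=10  I3 WR R1
t=12  I2 EX
t=13  I2 WR R4
t=14  I4 RO; I5→FPADD
t=15  I5 RO; I6→ALU
t=16  I6 RO
t=17  I6 EX
t=18  I5 EX; I6 WR R0
t=19  I4 EX; I5 WR R4
t=20  I4 WR R5; I7→FPADD
t=21  I7 RO
t=24  I7 EX
t=25  I7 WR R0

I3 = (3, 4, 5, 10)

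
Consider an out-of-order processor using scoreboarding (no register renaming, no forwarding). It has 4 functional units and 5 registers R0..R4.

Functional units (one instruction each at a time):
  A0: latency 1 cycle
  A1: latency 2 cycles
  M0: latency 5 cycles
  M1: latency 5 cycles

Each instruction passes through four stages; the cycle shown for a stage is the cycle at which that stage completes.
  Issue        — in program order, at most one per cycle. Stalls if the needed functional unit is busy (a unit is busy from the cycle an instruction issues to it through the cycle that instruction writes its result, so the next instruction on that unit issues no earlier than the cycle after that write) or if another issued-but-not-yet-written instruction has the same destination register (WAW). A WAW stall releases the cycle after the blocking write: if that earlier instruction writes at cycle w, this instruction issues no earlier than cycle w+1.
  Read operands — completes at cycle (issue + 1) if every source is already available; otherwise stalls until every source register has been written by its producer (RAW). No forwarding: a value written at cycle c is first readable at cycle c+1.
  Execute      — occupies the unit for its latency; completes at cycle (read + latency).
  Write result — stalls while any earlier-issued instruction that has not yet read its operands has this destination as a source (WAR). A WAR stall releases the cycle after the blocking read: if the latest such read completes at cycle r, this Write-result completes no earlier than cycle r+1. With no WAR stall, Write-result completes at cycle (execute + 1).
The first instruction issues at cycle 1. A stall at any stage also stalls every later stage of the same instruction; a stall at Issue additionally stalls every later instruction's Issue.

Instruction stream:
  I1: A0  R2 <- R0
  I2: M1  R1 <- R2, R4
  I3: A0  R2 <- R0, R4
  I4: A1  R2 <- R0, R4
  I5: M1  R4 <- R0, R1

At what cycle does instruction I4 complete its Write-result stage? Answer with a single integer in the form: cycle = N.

c1: issue I1 (A0)
c2: I1 read-ops; issue I2 (M1)
c3: I1 finished on A0
c4: I1→R2
c5: I2 read-ops; issue I3 (A0)
c6: I3 read-ops
c7: I3 finished on A0
c8: I3→R2
c9: issue I4 (A1)
c10: I2 finished on M1; I4 read-ops
c11: I2→R1
c12: I4 finished on A1; issue I5 (M1)
c13: I4→R2; I5 read-ops
c18: I5 finished on M1
c19: I5→R4

cycle = 13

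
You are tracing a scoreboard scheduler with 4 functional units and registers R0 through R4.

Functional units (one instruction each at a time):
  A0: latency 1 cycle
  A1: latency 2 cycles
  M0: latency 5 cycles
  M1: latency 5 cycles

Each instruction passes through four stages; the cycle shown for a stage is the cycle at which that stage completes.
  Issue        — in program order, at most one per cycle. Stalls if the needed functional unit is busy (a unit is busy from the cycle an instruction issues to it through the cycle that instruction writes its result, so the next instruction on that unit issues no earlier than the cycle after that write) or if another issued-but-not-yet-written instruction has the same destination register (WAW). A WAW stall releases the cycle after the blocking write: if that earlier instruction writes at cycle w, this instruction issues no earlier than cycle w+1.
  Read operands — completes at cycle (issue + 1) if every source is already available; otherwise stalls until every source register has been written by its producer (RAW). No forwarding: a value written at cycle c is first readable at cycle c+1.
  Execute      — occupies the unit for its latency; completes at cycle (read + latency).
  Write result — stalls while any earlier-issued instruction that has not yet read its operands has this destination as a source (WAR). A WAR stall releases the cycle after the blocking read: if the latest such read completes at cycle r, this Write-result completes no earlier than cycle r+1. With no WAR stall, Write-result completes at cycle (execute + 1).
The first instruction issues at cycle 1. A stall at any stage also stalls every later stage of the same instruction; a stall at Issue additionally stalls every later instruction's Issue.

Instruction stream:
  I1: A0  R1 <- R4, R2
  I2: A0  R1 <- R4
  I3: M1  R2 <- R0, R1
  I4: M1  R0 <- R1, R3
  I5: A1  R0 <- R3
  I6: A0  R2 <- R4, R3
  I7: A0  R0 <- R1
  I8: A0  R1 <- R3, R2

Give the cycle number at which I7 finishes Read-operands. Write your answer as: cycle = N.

cycle = 30

I1  is:1  ro:2  ex:3  wr:4
I2  is:5  ro:6  ex:7  wr:8  — struct: A0 busy until I1 writes@4
I3  is:6  ro:9  ex:14  wr:15  — RAW R1: wait I2 write@8
I4  is:16  ro:17  ex:22  wr:23  — struct: M1 busy until I3 writes@15
I5  is:24  ro:25  ex:27  wr:28  — WAW R0: wait I4 write@23
I6  is:25  ro:26  ex:27  wr:28
I7  is:29  ro:30  ex:31  wr:32  — struct: A0 busy until I6 writes@28
I8  is:33  ro:34  ex:35  wr:36  — struct: A0 busy until I7 writes@32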